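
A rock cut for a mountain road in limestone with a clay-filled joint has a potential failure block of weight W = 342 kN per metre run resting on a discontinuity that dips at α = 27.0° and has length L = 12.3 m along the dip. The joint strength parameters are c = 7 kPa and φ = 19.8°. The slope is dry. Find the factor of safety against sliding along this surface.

FS = 1.26

Resolving the block weight along and normal to the plane and applying the Mohr–Coulomb strength on the joint:
N' = W cosα = 342·cos27.0° = 304.7 kN/m
Driving force T = W sinα = 342·sin27.0° = 155.3 kN/m
Resisting force R = c·L + N'·tanφ = 7·12.3 + 304.7·tan19.8° = 86.1 + 109.7 = 195.8 kN/m
FS = R / T = 195.8 / 155.3 = 1.261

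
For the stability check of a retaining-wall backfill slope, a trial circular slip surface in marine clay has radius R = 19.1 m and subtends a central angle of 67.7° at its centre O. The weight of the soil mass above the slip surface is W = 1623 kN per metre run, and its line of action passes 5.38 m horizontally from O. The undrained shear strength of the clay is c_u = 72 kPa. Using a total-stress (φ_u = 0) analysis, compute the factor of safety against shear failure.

Taking moments about the centre O, the resisting moment is provided by the undrained shear strength acting along the arc:
Arc length L_a = R·θ = 19.1·(67.7°·π/180) = 19.1·1.1816 = 22.57 m
M_R = c_u·L_a·R = 72·22.57·19.1 = 31036.0 kN·m/m
M_D = W·d = 1623·5.38 = 8731.7 kN·m/m
FS = M_R / M_D = 31036.0 / 8731.7 = 3.554

FS = 3.55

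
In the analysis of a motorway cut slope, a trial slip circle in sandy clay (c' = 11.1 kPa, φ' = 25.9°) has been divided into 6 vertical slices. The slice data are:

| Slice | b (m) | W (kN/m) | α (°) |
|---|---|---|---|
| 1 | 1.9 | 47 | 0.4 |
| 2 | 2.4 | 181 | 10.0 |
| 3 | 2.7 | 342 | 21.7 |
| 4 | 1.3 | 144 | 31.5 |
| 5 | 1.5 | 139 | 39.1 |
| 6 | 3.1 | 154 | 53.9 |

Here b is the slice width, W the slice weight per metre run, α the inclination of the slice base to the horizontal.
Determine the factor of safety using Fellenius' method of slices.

Ordinary method of slices: FS = Σ[c'·Δl_i + (W_i cosα_i)·tanφ'] / Σ W_i sinα_i, with Δl_i = b_i / cosα_i.
Slice 1: Δl = 1.9/cos0.4° = 1.900 m; N'_1 = 47·cos0.4° = 47.0; c'Δl = 21.09; W sinα = 0.3
Slice 2: Δl = 2.4/cos10.0° = 2.437 m; N'_2 = 181·cos10.0° = 178.3; c'Δl = 27.05; W sinα = 31.4
Slice 3: Δl = 2.7/cos21.7° = 2.906 m; N'_3 = 342·cos21.7° = 317.8; c'Δl = 32.26; W sinα = 126.5
Slice 4: Δl = 1.3/cos31.5° = 1.525 m; N'_4 = 144·cos31.5° = 122.8; c'Δl = 16.92; W sinα = 75.2
Slice 5: Δl = 1.5/cos39.1° = 1.933 m; N'_5 = 139·cos39.1° = 107.9; c'Δl = 21.45; W sinα = 87.7
Slice 6: Δl = 3.1/cos53.9° = 5.261 m; N'_6 = 154·cos53.9° = 90.7; c'Δl = 58.40; W sinα = 124.4
Σc'Δl = 177.2 kN/m; ΣN' = 864.4 kN/m; ΣW sinα = 445.5 kN/m
Resisting = 177.2 + 864.4·tan25.9° = 177.2 + 419.7 = 596.9 kN/m
FS = 596.9 / 445.5 = 1.340

FS = 1.34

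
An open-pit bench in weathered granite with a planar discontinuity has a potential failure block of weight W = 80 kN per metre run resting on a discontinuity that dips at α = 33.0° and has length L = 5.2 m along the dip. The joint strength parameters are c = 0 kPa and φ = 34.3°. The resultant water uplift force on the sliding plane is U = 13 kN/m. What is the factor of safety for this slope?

Resolving the block weight along and normal to the plane and applying the Mohr–Coulomb strength on the joint:
N' = W cosα − U = 80·cos33.0° − 13 = 54.1 kN/m
Driving force T = W sinα = 80·sin33.0° = 43.6 kN/m
Resisting force R = c·L + N'·tanφ = 0·5.2 + 54.1·tan34.3° = 0.0 + 36.9 = 36.9 kN/m
FS = R / T = 36.9 / 43.6 = 0.847

FS = 0.85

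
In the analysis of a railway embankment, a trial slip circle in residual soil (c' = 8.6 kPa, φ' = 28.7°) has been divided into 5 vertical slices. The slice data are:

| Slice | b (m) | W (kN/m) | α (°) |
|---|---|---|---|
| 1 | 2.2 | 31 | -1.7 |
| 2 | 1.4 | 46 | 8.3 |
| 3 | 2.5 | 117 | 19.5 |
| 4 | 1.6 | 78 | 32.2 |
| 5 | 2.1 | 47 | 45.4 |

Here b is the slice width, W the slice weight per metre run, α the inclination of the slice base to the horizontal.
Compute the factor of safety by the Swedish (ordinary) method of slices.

Ordinary method of slices: FS = Σ[c'·Δl_i + (W_i cosα_i)·tanφ'] / Σ W_i sinα_i, with Δl_i = b_i / cosα_i.
Slice 1: Δl = 2.2/cos(-1.7°) = 2.201 m; N'_1 = 31·cos(-1.7°) = 31.0; c'Δl = 18.93; W sinα = -0.9
Slice 2: Δl = 1.4/cos8.3° = 1.415 m; N'_2 = 46·cos8.3° = 45.5; c'Δl = 12.17; W sinα = 6.6
Slice 3: Δl = 2.5/cos19.5° = 2.652 m; N'_3 = 117·cos19.5° = 110.3; c'Δl = 22.81; W sinα = 39.1
Slice 4: Δl = 1.6/cos32.2° = 1.891 m; N'_4 = 78·cos32.2° = 66.0; c'Δl = 16.26; W sinα = 41.6
Slice 5: Δl = 2.1/cos45.4° = 2.991 m; N'_5 = 47·cos45.4° = 33.0; c'Δl = 25.72; W sinα = 33.5
Σc'Δl = 95.9 kN/m; ΣN' = 285.8 kN/m; ΣW sinα = 119.8 kN/m
Resisting = 95.9 + 285.8·tan28.7° = 95.9 + 156.5 = 252.4 kN/m
FS = 252.4 / 119.8 = 2.106

FS = 2.11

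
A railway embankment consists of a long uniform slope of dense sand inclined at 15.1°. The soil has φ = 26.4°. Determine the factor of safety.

FS = 1.84

For a dry cohesionless infinite slope the factor of safety is FS = tanφ / tanβ.
FS = tan26.4° / tan15.1° = 0.4964 / 0.2698 = 1.840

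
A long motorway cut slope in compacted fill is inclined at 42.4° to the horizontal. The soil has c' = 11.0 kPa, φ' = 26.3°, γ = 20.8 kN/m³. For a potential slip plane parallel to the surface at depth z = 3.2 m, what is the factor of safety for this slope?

For an infinite slope with a slip plane parallel to the surface (no pore pressure): FS = [c' + γz cos²β tanφ'] / [γz sinβ cosβ].
γz = 20.8·3.2 = 66.56 kN/m²
Numerator = 11.0 + 66.56·cos²42.4°·tan26.3° = 11.0 + 66.56·0.5453·0.4942 = 28.939 kPa
Denominator = 66.56·sin42.4°·cos42.4° = 66.56·0.6743·0.7385 = 33.143 kPa
FS = 28.939 / 33.143 = 0.873

FS = 0.87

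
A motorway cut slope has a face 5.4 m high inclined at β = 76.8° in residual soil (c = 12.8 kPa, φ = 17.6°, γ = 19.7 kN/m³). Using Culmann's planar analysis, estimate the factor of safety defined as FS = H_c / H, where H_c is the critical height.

H_c = (4c/γ) · sinβ cosφ / [1 − cos(β − φ)]
    = (4·12.8/19.7) · sin76.8°·cos17.6° / [1 − cos59.2°]
    = 2.599 · 0.9280 / 0.4880 = 4.94 m
FS = H_c / H = 4.94 / 5.4 = 0.915

FS = 0.92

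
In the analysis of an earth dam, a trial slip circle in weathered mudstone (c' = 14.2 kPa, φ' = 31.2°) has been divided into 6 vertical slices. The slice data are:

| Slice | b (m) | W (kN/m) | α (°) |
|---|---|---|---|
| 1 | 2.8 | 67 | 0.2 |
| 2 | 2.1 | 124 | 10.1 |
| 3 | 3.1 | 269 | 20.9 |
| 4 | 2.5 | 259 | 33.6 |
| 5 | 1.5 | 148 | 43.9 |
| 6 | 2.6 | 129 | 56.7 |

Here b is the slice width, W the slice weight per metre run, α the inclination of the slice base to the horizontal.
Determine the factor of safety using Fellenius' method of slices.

Ordinary method of slices: FS = Σ[c'·Δl_i + (W_i cosα_i)·tanφ'] / Σ W_i sinα_i, with Δl_i = b_i / cosα_i.
Slice 1: Δl = 2.8/cos0.2° = 2.800 m; N'_1 = 67·cos0.2° = 67.0; c'Δl = 39.76; W sinα = 0.2
Slice 2: Δl = 2.1/cos10.1° = 2.133 m; N'_2 = 124·cos10.1° = 122.1; c'Δl = 30.29; W sinα = 21.7
Slice 3: Δl = 3.1/cos20.9° = 3.318 m; N'_3 = 269·cos20.9° = 251.3; c'Δl = 47.12; W sinα = 96.0
Slice 4: Δl = 2.5/cos33.6° = 3.001 m; N'_4 = 259·cos33.6° = 215.7; c'Δl = 42.62; W sinα = 143.3
Slice 5: Δl = 1.5/cos43.9° = 2.082 m; N'_5 = 148·cos43.9° = 106.6; c'Δl = 29.56; W sinα = 102.6
Slice 6: Δl = 2.6/cos56.7° = 4.736 m; N'_6 = 129·cos56.7° = 70.8; c'Δl = 67.25; W sinα = 107.8
Σc'Δl = 256.6 kN/m; ΣN' = 833.6 kN/m; ΣW sinα = 471.7 kN/m
Resisting = 256.6 + 833.6·tan31.2° = 256.6 + 504.8 = 761.4 kN/m
FS = 761.4 / 471.7 = 1.614

FS = 1.61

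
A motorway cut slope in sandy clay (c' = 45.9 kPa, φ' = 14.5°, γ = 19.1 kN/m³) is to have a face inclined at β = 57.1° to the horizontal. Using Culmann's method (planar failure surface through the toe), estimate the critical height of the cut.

Culmann's analysis gives the critical failure plane at α_cr = (β + φ')/2 = (57.1 + 14.5)/2 = 35.8°, and the critical height
H_c = (4c'/γ) · sinβ cosφ' / [1 − cos(β − φ')]
    = (4·45.9/19.1) · sin57.1°·cos14.5° / [1 − cos(42.6°)]
    = 9.613 · 0.8396·0.9681 / [1 − 0.7361]
    = 9.613 · 0.8129 / 0.2639
    = 29.61 m

H_c = 29.61 m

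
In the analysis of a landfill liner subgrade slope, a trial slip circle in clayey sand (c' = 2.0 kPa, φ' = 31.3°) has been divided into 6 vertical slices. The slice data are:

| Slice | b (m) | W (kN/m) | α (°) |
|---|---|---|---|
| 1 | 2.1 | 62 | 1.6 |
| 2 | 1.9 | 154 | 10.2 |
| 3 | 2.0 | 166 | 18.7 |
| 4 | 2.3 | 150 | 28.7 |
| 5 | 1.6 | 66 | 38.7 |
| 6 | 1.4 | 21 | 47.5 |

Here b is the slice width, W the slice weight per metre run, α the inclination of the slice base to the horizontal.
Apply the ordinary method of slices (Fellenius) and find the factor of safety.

Ordinary method of slices: FS = Σ[c'·Δl_i + (W_i cosα_i)·tanφ'] / Σ W_i sinα_i, with Δl_i = b_i / cosα_i.
Slice 1: Δl = 2.1/cos1.6° = 2.101 m; N'_1 = 62·cos1.6° = 62.0; c'Δl = 4.20; W sinα = 1.7
Slice 2: Δl = 1.9/cos10.2° = 1.931 m; N'_2 = 154·cos10.2° = 151.6; c'Δl = 3.86; W sinα = 27.3
Slice 3: Δl = 2.0/cos18.7° = 2.111 m; N'_3 = 166·cos18.7° = 157.2; c'Δl = 4.22; W sinα = 53.2
Slice 4: Δl = 2.3/cos28.7° = 2.622 m; N'_4 = 150·cos28.7° = 131.6; c'Δl = 5.24; W sinα = 72.0
Slice 5: Δl = 1.6/cos38.7° = 2.050 m; N'_5 = 66·cos38.7° = 51.5; c'Δl = 4.10; W sinα = 41.3
Slice 6: Δl = 1.4/cos47.5° = 2.072 m; N'_6 = 21·cos47.5° = 14.2; c'Δl = 4.14; W sinα = 15.5
Σc'Δl = 25.8 kN/m; ΣN' = 568.0 kN/m; ΣW sinα = 211.0 kN/m
Resisting = 25.8 + 568.0·tan31.3° = 25.8 + 345.4 = 371.2 kN/m
FS = 371.2 / 211.0 = 1.759

FS = 1.76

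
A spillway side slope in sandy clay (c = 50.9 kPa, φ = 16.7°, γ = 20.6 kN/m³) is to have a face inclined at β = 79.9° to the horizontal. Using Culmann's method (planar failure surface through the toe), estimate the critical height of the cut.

Culmann's analysis gives the critical failure plane at α_cr = (β + φ)/2 = (79.9 + 16.7)/2 = 48.3°, and the critical height
H_c = (4c/γ) · sinβ cosφ / [1 − cos(β − φ)]
    = (4·50.9/20.6) · sin79.9°·cos16.7° / [1 − cos(63.2°)]
    = 9.883 · 0.9845·0.9578 / [1 − 0.4509]
    = 9.883 · 0.9430 / 0.5491
    = 16.97 m

H_c = 16.97 m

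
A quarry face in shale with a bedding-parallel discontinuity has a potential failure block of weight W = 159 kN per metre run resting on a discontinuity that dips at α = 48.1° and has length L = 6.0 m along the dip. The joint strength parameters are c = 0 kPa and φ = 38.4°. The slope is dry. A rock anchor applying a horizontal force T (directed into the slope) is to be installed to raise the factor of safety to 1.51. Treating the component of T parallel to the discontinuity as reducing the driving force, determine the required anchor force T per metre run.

T = 59 kN/m

Resolving forces along and normal to the sliding plane, with the horizontal anchor force T adding T·sinα to the effective normal force and T·cosα acting up the plane against the driving force:
FS = [cL + (W cosα + T sinα) tanφ] / [W sinα − T cosα]
Without the anchor: N' = 106.2 kN/m, driving T_d = 118.3 kN/m, resisting R = 0·6.0 + 106.2·tan38.4° = 84.2 kN/m, FS = 0.71.
Setting FS = 1.51 and solving for T:
1.51·(118.3 − T cos48.1°) = 84.2 + T sin48.1°·tan38.4°
T·(sin48.1°·tan38.4° + 1.51·cos48.1°) = 1.51·118.3 − 84.2
T·(0.7443·0.7926 + 1.51·0.6678) = 178.7 − 84.2 = 94.5
T·1.5984 = 94.5
T = 59.1 kN/m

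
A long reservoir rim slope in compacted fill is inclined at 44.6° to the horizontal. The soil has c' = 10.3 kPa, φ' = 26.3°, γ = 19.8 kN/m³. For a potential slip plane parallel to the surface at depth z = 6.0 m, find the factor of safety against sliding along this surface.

For an infinite slope with a slip plane parallel to the surface (no pore pressure): FS = [c' + γz cos²β tanφ'] / [γz sinβ cosβ].
γz = 19.8·6.0 = 118.80 kN/m²
Numerator = 10.3 + 118.80·cos²44.6°·tan26.3° = 10.3 + 118.80·0.5070·0.4942 = 40.067 kPa
Denominator = 118.80·sin44.6°·cos44.6° = 118.80·0.7022·0.7120 = 59.394 kPa
FS = 40.067 / 59.394 = 0.675

FS = 0.67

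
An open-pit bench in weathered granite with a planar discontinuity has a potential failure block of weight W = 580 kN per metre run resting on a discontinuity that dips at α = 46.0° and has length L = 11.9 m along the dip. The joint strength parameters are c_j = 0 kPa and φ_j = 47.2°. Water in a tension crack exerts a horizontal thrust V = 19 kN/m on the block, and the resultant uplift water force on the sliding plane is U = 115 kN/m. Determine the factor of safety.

FS = 0.69

Resolving the block weight along and normal to the plane and applying the Mohr–Coulomb strength on the joint:
N' = W cosα − U − V sinα = 580·cos46.0° − 115 − 19·sin46.0° = 274.2 kN/m
Driving force T = W sinα + V cosα = 580·sin46.0° + 19·cos46.0° = 430.4 kN/m
Resisting force R = c_j·L + N'·tanφ_j = 0·11.9 + 274.2·tan47.2° = 0.0 + 296.1 = 296.1 kN/m
FS = R / T = 296.1 / 430.4 = 0.688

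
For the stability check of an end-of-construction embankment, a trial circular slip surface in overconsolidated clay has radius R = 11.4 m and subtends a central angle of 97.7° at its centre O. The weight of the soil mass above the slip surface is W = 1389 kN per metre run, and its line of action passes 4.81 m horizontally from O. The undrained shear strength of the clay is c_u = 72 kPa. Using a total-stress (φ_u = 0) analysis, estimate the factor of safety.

FS = 2.39

Taking moments about the centre O, the resisting moment is provided by the undrained shear strength acting along the arc:
Arc length L_a = R·θ = 11.4·(97.7°·π/180) = 11.4·1.7052 = 19.44 m
M_R = c_u·L_a·R = 72·19.44·11.4 = 15955.6 kN·m/m
M_D = W·d = 1389·4.81 = 6681.1 kN·m/m
FS = M_R / M_D = 15955.6 / 6681.1 = 2.388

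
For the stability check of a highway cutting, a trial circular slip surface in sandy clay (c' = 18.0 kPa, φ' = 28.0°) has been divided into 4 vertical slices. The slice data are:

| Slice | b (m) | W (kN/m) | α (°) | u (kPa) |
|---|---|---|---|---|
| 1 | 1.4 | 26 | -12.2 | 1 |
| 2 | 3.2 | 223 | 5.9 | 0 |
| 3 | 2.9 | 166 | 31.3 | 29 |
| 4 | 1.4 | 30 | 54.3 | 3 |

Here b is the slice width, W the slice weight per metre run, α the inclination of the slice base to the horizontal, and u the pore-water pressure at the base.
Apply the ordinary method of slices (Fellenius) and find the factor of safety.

Ordinary method of slices: FS = Σ[c'·Δl_i + (W_i cosα_i − u_i·Δl_i)·tanφ'] / Σ W_i sinα_i, with Δl_i = b_i / cosα_i.
Slice 1: Δl = 1.4/cos(-12.2°) = 1.432 m; N'_1 = 26·cos(-12.2°) − 1·1.432 = 24.0; c'Δl = 25.78; W sinα = -5.5
Slice 2: Δl = 3.2/cos5.9° = 3.217 m; N'_2 = 223·cos5.9° − 0·3.217 = 221.8; c'Δl = 57.91; W sinα = 22.9
Slice 3: Δl = 2.9/cos31.3° = 3.394 m; N'_3 = 166·cos31.3° − 29·3.394 = 43.4; c'Δl = 61.09; W sinα = 86.2
Slice 4: Δl = 1.4/cos54.3° = 2.399 m; N'_4 = 30·cos54.3° − 3·2.399 = 10.3; c'Δl = 43.18; W sinα = 24.4
Σc'Δl = 188.0 kN/m; ΣN' = 299.5 kN/m; ΣW sinα = 128.0 kN/m
Resisting = 188.0 + 299.5·tan28.0° = 188.0 + 159.3 = 347.2 kN/m
FS = 347.2 / 128.0 = 2.712

FS = 2.71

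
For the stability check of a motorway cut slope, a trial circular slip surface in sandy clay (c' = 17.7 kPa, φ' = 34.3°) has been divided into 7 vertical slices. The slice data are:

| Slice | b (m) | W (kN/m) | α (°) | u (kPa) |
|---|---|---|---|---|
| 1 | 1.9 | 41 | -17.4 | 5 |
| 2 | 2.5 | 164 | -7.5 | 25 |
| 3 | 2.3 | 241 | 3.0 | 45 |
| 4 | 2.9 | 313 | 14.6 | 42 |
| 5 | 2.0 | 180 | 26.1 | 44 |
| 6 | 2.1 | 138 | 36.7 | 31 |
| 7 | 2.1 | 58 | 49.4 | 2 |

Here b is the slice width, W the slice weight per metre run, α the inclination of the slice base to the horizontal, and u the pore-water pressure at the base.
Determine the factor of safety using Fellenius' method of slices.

FS = 2.67

Ordinary method of slices: FS = Σ[c'·Δl_i + (W_i cosα_i − u_i·Δl_i)·tanφ'] / Σ W_i sinα_i, with Δl_i = b_i / cosα_i.
Slice 1: Δl = 1.9/cos(-17.4°) = 1.991 m; N'_1 = 41·cos(-17.4°) − 5·1.991 = 29.2; c'Δl = 35.24; W sinα = -12.3
Slice 2: Δl = 2.5/cos(-7.5°) = 2.522 m; N'_2 = 164·cos(-7.5°) − 25·2.522 = 99.6; c'Δl = 44.63; W sinα = -21.4
Slice 3: Δl = 2.3/cos3.0° = 2.303 m; N'_3 = 241·cos3.0° − 45·2.303 = 137.0; c'Δl = 40.77; W sinα = 12.6
Slice 4: Δl = 2.9/cos14.6° = 2.997 m; N'_4 = 313·cos14.6° − 42·2.997 = 177.0; c'Δl = 53.04; W sinα = 78.9
Slice 5: Δl = 2.0/cos26.1° = 2.227 m; N'_5 = 180·cos26.1° − 44·2.227 = 63.7; c'Δl = 39.42; W sinα = 79.2
Slice 6: Δl = 2.1/cos36.7° = 2.619 m; N'_6 = 138·cos36.7° − 31·2.619 = 29.5; c'Δl = 46.36; W sinα = 82.5
Slice 7: Δl = 2.1/cos49.4° = 3.227 m; N'_7 = 58·cos49.4° − 2·3.227 = 31.3; c'Δl = 57.12; W sinα = 44.0
Σc'Δl = 316.6 kN/m; ΣN' = 567.2 kN/m; ΣW sinα = 263.5 kN/m
Resisting = 316.6 + 567.2·tan34.3° = 316.6 + 386.9 = 703.5 kN/m
FS = 703.5 / 263.5 = 2.669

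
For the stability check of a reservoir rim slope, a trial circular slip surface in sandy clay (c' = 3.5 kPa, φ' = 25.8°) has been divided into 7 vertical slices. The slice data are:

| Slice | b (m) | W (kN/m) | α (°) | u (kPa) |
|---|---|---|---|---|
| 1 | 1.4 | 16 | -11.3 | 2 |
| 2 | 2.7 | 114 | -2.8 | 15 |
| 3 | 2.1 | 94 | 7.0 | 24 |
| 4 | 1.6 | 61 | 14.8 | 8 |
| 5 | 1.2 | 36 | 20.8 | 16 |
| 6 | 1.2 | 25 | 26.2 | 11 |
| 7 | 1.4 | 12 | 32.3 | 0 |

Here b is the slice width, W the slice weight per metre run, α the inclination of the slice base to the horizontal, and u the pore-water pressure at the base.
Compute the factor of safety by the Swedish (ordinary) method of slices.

Ordinary method of slices: FS = Σ[c'·Δl_i + (W_i cosα_i − u_i·Δl_i)·tanφ'] / Σ W_i sinα_i, with Δl_i = b_i / cosα_i.
Slice 1: Δl = 1.4/cos(-11.3°) = 1.428 m; N'_1 = 16·cos(-11.3°) − 2·1.428 = 12.8; c'Δl = 5.00; W sinα = -3.1
Slice 2: Δl = 2.7/cos(-2.8°) = 2.703 m; N'_2 = 114·cos(-2.8°) − 15·2.703 = 73.3; c'Δl = 9.46; W sinα = -5.6
Slice 3: Δl = 2.1/cos7.0° = 2.116 m; N'_3 = 94·cos7.0° − 24·2.116 = 42.5; c'Δl = 7.41; W sinα = 11.5
Slice 4: Δl = 1.6/cos14.8° = 1.655 m; N'_4 = 61·cos14.8° − 8·1.655 = 45.7; c'Δl = 5.79; W sinα = 15.6
Slice 5: Δl = 1.2/cos20.8° = 1.284 m; N'_5 = 36·cos20.8° − 16·1.284 = 13.1; c'Δl = 4.49; W sinα = 12.8
Slice 6: Δl = 1.2/cos26.2° = 1.337 m; N'_6 = 25·cos26.2° − 11·1.337 = 7.7; c'Δl = 4.68; W sinα = 11.0
Slice 7: Δl = 1.4/cos32.3° = 1.656 m; N'_7 = 12·cos32.3° − 0·1.656 = 10.1; c'Δl = 5.80; W sinα = 6.4
Σc'Δl = 42.6 kN/m; ΣN' = 205.4 kN/m; ΣW sinα = 48.6 kN/m
Resisting = 42.6 + 205.4·tan25.8° = 42.6 + 99.3 = 141.9 kN/m
FS = 141.9 / 48.6 = 2.922

FS = 2.92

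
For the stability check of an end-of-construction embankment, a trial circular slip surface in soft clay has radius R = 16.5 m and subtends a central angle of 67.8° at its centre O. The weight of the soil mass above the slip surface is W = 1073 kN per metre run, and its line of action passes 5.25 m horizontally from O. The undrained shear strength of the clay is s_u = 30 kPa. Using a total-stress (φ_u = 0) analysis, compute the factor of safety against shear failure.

Taking moments about the centre O, the resisting moment is provided by the undrained shear strength acting along the arc:
Arc length L_a = R·θ = 16.5·(67.8°·π/180) = 16.5·1.1833 = 19.52 m
M_R = s_u·L_a·R = 30·19.52·16.5 = 9664.9 kN·m/m
M_D = W·d = 1073·5.25 = 5633.2 kN·m/m
FS = M_R / M_D = 9664.9 / 5633.2 = 1.716

FS = 1.72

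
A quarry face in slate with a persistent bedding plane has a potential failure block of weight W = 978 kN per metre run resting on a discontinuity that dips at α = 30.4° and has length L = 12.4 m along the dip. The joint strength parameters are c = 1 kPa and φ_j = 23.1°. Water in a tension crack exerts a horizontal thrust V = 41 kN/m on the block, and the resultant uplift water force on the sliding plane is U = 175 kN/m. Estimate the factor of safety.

Resolving the block weight along and normal to the plane and applying the Mohr–Coulomb strength on the joint:
N' = W cosα − U − V sinα = 978·cos30.4° − 175 − 41·sin30.4° = 647.8 kN/m
Driving force T = W sinα + V cosα = 978·sin30.4° + 41·cos30.4° = 530.3 kN/m
Resisting force R = c·L + N'·tanφ_j = 1·12.4 + 647.8·tan23.1° = 12.4 + 276.3 = 288.7 kN/m
FS = R / T = 288.7 / 530.3 = 0.544

FS = 0.54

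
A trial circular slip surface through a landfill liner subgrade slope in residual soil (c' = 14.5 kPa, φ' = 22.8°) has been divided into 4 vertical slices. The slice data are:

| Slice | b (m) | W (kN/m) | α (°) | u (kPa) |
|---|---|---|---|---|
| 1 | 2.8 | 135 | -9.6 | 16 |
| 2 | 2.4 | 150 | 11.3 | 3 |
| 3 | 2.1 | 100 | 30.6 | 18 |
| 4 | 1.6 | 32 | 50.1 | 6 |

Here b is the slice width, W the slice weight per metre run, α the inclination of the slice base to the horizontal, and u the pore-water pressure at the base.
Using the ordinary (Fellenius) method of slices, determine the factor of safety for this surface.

Ordinary method of slices: FS = Σ[c'·Δl_i + (W_i cosα_i − u_i·Δl_i)·tanφ'] / Σ W_i sinα_i, with Δl_i = b_i / cosα_i.
Slice 1: Δl = 2.8/cos(-9.6°) = 2.840 m; N'_1 = 135·cos(-9.6°) − 16·2.840 = 87.7; c'Δl = 41.18; W sinα = -22.5
Slice 2: Δl = 2.4/cos11.3° = 2.447 m; N'_2 = 150·cos11.3° − 3·2.447 = 139.7; c'Δl = 35.49; W sinα = 29.4
Slice 3: Δl = 2.1/cos30.6° = 2.440 m; N'_3 = 100·cos30.6° − 18·2.440 = 42.2; c'Δl = 35.38; W sinα = 50.9
Slice 4: Δl = 1.6/cos50.1° = 2.494 m; N'_4 = 32·cos50.1° − 6·2.494 = 5.6; c'Δl = 36.17; W sinα = 24.5
Σc'Δl = 148.2 kN/m; ΣN' = 275.1 kN/m; ΣW sinα = 82.3 kN/m
Resisting = 148.2 + 275.1·tan22.8° = 148.2 + 115.7 = 263.9 kN/m
FS = 263.9 / 82.3 = 3.205

FS = 3.20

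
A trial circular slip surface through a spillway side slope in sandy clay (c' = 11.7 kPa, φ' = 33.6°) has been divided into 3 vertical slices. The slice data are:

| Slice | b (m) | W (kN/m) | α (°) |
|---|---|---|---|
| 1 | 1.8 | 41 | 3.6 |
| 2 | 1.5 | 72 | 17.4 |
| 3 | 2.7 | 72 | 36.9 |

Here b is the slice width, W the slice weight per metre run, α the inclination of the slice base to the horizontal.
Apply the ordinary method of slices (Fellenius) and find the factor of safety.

Ordinary method of slices: FS = Σ[c'·Δl_i + (W_i cosα_i)·tanφ'] / Σ W_i sinα_i, with Δl_i = b_i / cosα_i.
Slice 1: Δl = 1.8/cos3.6° = 1.804 m; N'_1 = 41·cos3.6° = 40.9; c'Δl = 21.10; W sinα = 2.6
Slice 2: Δl = 1.5/cos17.4° = 1.572 m; N'_2 = 72·cos17.4° = 68.7; c'Δl = 18.39; W sinα = 21.5
Slice 3: Δl = 2.7/cos36.9° = 3.376 m; N'_3 = 72·cos36.9° = 57.6; c'Δl = 39.50; W sinα = 43.2
Σc'Δl = 79.0 kN/m; ΣN' = 167.2 kN/m; ΣW sinα = 67.3 kN/m
Resisting = 79.0 + 167.2·tan33.6° = 79.0 + 111.1 = 190.1 kN/m
FS = 190.1 / 67.3 = 2.823

FS = 2.82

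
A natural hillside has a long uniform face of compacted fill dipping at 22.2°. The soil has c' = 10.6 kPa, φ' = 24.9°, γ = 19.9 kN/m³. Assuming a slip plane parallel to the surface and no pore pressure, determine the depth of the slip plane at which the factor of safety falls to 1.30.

z = 9.37 m

Setting FS = 1.30 in FS = [c' + γz cos²β tanφ'] / [γz sinβ cosβ] and solving for z:
z = c' / [γ cosβ (FS·sinβ − cosβ·tanφ')]
  = 10.6 / [19.9·cos22.2°·(1.30·sin22.2° − cos22.2°·tan24.9°)]
  = 10.6 / [19.9·0.9259·(1.30·0.3778 − 0.9259·0.4642)]
  = 10.6 / 1.1316 = 9.367 m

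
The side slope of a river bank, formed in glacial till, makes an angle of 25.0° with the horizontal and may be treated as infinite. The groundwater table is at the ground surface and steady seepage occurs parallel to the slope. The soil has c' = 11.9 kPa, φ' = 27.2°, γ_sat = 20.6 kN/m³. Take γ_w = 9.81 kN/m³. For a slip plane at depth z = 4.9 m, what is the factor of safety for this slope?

With seepage parallel to the slope and the water table at the surface, the effective normal stress on the slip plane uses the buoyant unit weight γ' = γ_sat − γ_w while the driving shear stress uses γ_sat:
FS = [c' + γ' z cos²β tanφ'] / [γ_sat z sinβ cosβ]
γ' = 20.6 − 9.81 = 10.79 kN/m³
Numerator = 11.9 + 10.79·4.9·cos²25.0°·tan27.2° = 11.9 + 10.79·4.9·0.8214·0.5139 = 34.219 kPa
Denominator = 20.6·4.9·sin25.0°·cos25.0° = 20.6·4.9·0.4226·0.9063 = 38.662 kPa
FS = 34.219 / 38.662 = 0.885

FS = 0.89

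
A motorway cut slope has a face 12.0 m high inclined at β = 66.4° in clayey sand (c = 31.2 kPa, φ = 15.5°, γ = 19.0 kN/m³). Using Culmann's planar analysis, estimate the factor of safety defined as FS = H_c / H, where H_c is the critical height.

H_c = (4c/γ) · sinβ cosφ / [1 − cos(β − φ)]
    = (4·31.2/19.0) · sin66.4°·cos15.5° / [1 − cos50.9°]
    = 6.568 · 0.8830 / 0.3693 = 15.70 m
FS = H_c / H = 15.70 / 12.0 = 1.309

FS = 1.31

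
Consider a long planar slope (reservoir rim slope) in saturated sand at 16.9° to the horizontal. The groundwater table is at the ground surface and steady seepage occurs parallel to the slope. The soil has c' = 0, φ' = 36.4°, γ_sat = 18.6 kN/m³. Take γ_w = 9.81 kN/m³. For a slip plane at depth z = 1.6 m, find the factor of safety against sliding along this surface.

With seepage parallel to the slope and the water table at the surface, the effective normal stress on the slip plane uses the buoyant unit weight γ' = γ_sat − γ_w while the driving shear stress uses γ_sat:
FS = [c' + γ' z cos²β tanφ'] / [γ_sat z sinβ cosβ]
(For c' = 0 this reduces to FS = (γ'/γ_sat)·tanφ'/tanβ.)
γ' = 18.6 − 9.81 = 8.79 kN/m³
Numerator = 0.0 + 8.79·1.6·cos²16.9°·tan36.4° = 0.0 + 8.79·1.6·0.9155·0.7373 = 9.493 kPa
Denominator = 18.6·1.6·sin16.9°·cos16.9° = 18.6·1.6·0.2907·0.9568 = 8.278 kPa
FS = 9.493 / 8.278 = 1.147

FS = 1.15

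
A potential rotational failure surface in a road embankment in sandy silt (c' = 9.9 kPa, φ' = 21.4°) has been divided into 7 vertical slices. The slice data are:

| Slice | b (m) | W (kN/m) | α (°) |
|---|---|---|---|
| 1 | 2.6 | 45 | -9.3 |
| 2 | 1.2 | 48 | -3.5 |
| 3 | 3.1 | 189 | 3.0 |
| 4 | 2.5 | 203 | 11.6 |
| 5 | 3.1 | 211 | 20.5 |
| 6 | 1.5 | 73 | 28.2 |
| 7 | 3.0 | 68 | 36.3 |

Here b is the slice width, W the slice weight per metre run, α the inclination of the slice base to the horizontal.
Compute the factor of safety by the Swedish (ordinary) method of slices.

FS = 2.60

Ordinary method of slices: FS = Σ[c'·Δl_i + (W_i cosα_i)·tanφ'] / Σ W_i sinα_i, with Δl_i = b_i / cosα_i.
Slice 1: Δl = 2.6/cos(-9.3°) = 2.635 m; N'_1 = 45·cos(-9.3°) = 44.4; c'Δl = 26.08; W sinα = -7.3
Slice 2: Δl = 1.2/cos(-3.5°) = 1.202 m; N'_2 = 48·cos(-3.5°) = 47.9; c'Δl = 11.90; W sinα = -2.9
Slice 3: Δl = 3.1/cos3.0° = 3.104 m; N'_3 = 189·cos3.0° = 188.7; c'Δl = 30.73; W sinα = 9.9
Slice 4: Δl = 2.5/cos11.6° = 2.552 m; N'_4 = 203·cos11.6° = 198.9; c'Δl = 25.27; W sinα = 40.8
Slice 5: Δl = 3.1/cos20.5° = 3.310 m; N'_5 = 211·cos20.5° = 197.6; c'Δl = 32.76; W sinα = 73.9
Slice 6: Δl = 1.5/cos28.2° = 1.702 m; N'_6 = 73·cos28.2° = 64.3; c'Δl = 16.85; W sinα = 34.5
Slice 7: Δl = 3.0/cos36.3° = 3.722 m; N'_7 = 68·cos36.3° = 54.8; c'Δl = 36.85; W sinα = 40.3
Σc'Δl = 180.5 kN/m; ΣN' = 796.7 kN/m; ΣW sinα = 189.2 kN/m
Resisting = 180.5 + 796.7·tan21.4° = 180.5 + 312.2 = 492.7 kN/m
FS = 492.7 / 189.2 = 2.605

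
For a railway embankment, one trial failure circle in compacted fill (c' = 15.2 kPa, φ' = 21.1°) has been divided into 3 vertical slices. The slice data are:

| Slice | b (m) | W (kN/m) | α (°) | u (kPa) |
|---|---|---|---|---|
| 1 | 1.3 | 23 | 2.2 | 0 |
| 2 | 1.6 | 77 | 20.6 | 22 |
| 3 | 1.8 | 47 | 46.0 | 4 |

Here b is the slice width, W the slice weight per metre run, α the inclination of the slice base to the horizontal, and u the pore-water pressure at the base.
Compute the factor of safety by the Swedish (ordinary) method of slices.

Ordinary method of slices: FS = Σ[c'·Δl_i + (W_i cosα_i − u_i·Δl_i)·tanφ'] / Σ W_i sinα_i, with Δl_i = b_i / cosα_i.
Slice 1: Δl = 1.3/cos2.2° = 1.301 m; N'_1 = 23·cos2.2° − 0·1.301 = 23.0; c'Δl = 19.77; W sinα = 0.9
Slice 2: Δl = 1.6/cos20.6° = 1.709 m; N'_2 = 77·cos20.6° − 22·1.709 = 34.5; c'Δl = 25.98; W sinα = 27.1
Slice 3: Δl = 1.8/cos46.0° = 2.591 m; N'_3 = 47·cos46.0° − 4·2.591 = 22.3; c'Δl = 39.39; W sinα = 33.8
Σc'Δl = 85.1 kN/m; ΣN' = 79.7 kN/m; ΣW sinα = 61.8 kN/m
Resisting = 85.1 + 79.7·tan21.1° = 85.1 + 30.8 = 115.9 kN/m
FS = 115.9 / 61.8 = 1.876

FS = 1.88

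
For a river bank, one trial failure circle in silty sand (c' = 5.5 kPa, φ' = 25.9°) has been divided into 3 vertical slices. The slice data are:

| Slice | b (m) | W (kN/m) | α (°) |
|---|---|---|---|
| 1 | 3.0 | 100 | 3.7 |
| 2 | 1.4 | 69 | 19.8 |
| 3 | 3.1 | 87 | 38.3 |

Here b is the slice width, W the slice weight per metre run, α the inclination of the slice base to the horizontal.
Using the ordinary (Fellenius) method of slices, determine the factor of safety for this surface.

FS = 1.91

Ordinary method of slices: FS = Σ[c'·Δl_i + (W_i cosα_i)·tanφ'] / Σ W_i sinα_i, with Δl_i = b_i / cosα_i.
Slice 1: Δl = 3.0/cos3.7° = 3.006 m; N'_1 = 100·cos3.7° = 99.8; c'Δl = 16.53; W sinα = 6.5
Slice 2: Δl = 1.4/cos19.8° = 1.488 m; N'_2 = 69·cos19.8° = 64.9; c'Δl = 8.18; W sinα = 23.4
Slice 3: Δl = 3.1/cos38.3° = 3.950 m; N'_3 = 87·cos38.3° = 68.3; c'Δl = 21.73; W sinα = 53.9
Σc'Δl = 46.4 kN/m; ΣN' = 233.0 kN/m; ΣW sinα = 83.7 kN/m
Resisting = 46.4 + 233.0·tan25.9° = 46.4 + 113.1 = 159.6 kN/m
FS = 159.6 / 83.7 = 1.905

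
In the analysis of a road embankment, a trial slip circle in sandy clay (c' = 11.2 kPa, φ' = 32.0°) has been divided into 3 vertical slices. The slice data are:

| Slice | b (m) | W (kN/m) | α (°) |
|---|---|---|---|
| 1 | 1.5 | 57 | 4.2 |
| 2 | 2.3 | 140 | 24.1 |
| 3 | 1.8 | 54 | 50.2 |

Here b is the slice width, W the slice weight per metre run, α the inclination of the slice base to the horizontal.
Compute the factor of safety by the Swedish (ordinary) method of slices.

FS = 2.08

Ordinary method of slices: FS = Σ[c'·Δl_i + (W_i cosα_i)·tanφ'] / Σ W_i sinα_i, with Δl_i = b_i / cosα_i.
Slice 1: Δl = 1.5/cos4.2° = 1.504 m; N'_1 = 57·cos4.2° = 56.8; c'Δl = 16.85; W sinα = 4.2
Slice 2: Δl = 2.3/cos24.1° = 2.520 m; N'_2 = 140·cos24.1° = 127.8; c'Δl = 28.22; W sinα = 57.2
Slice 3: Δl = 1.8/cos50.2° = 2.812 m; N'_3 = 54·cos50.2° = 34.6; c'Δl = 31.49; W sinα = 41.5
Σc'Δl = 76.6 kN/m; ΣN' = 219.2 kN/m; ΣW sinα = 102.8 kN/m
Resisting = 76.6 + 219.2·tan32.0° = 76.6 + 137.0 = 213.5 kN/m
FS = 213.5 / 102.8 = 2.077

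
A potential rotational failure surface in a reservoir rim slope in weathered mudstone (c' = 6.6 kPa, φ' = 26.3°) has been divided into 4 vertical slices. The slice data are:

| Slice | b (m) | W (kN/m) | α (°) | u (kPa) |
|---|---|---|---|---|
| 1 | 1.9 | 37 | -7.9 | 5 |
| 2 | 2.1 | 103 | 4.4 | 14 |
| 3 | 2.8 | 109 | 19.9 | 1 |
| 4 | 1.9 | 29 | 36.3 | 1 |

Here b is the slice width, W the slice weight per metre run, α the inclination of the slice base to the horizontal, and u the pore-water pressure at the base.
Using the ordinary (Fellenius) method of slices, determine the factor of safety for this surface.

FS = 2.99

Ordinary method of slices: FS = Σ[c'·Δl_i + (W_i cosα_i − u_i·Δl_i)·tanφ'] / Σ W_i sinα_i, with Δl_i = b_i / cosα_i.
Slice 1: Δl = 1.9/cos(-7.9°) = 1.918 m; N'_1 = 37·cos(-7.9°) − 5·1.918 = 27.1; c'Δl = 12.66; W sinα = -5.1
Slice 2: Δl = 2.1/cos4.4° = 2.106 m; N'_2 = 103·cos4.4° − 14·2.106 = 73.2; c'Δl = 13.90; W sinα = 7.9
Slice 3: Δl = 2.8/cos19.9° = 2.978 m; N'_3 = 109·cos19.9° − 1·2.978 = 99.5; c'Δl = 19.65; W sinα = 37.1
Slice 4: Δl = 1.9/cos36.3° = 2.358 m; N'_4 = 29·cos36.3° − 1·2.358 = 21.0; c'Δl = 15.56; W sinα = 17.2
Σc'Δl = 61.8 kN/m; ΣN' = 220.8 kN/m; ΣW sinα = 57.1 kN/m
Resisting = 61.8 + 220.8·tan26.3° = 61.8 + 109.1 = 170.9 kN/m
FS = 170.9 / 57.1 = 2.994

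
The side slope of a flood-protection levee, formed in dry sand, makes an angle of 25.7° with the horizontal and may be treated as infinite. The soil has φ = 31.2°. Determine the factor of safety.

For a dry cohesionless infinite slope the factor of safety is FS = tanφ / tanβ.
FS = tan31.2° / tan25.7° = 0.6056 / 0.4813 = 1.258

FS = 1.26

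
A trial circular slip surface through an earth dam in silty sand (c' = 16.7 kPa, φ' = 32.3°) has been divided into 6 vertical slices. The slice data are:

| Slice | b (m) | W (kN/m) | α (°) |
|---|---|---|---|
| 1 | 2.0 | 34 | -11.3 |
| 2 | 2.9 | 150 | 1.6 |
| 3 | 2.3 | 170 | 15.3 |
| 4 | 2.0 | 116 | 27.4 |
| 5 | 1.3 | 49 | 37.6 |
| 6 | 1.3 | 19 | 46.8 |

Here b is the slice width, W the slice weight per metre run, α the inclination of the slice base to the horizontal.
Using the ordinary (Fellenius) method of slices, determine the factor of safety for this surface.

FS = 3.85

Ordinary method of slices: FS = Σ[c'·Δl_i + (W_i cosα_i)·tanφ'] / Σ W_i sinα_i, with Δl_i = b_i / cosα_i.
Slice 1: Δl = 2.0/cos(-11.3°) = 2.040 m; N'_1 = 34·cos(-11.3°) = 33.3; c'Δl = 34.06; W sinα = -6.7
Slice 2: Δl = 2.9/cos1.6° = 2.901 m; N'_2 = 150·cos1.6° = 149.9; c'Δl = 48.45; W sinα = 4.2
Slice 3: Δl = 2.3/cos15.3° = 2.385 m; N'_3 = 170·cos15.3° = 164.0; c'Δl = 39.82; W sinα = 44.9
Slice 4: Δl = 2.0/cos27.4° = 2.253 m; N'_4 = 116·cos27.4° = 103.0; c'Δl = 37.62; W sinα = 53.4
Slice 5: Δl = 1.3/cos37.6° = 1.641 m; N'_5 = 49·cos37.6° = 38.8; c'Δl = 27.40; W sinα = 29.9
Slice 6: Δl = 1.3/cos46.8° = 1.899 m; N'_6 = 19·cos46.8° = 13.0; c'Δl = 31.71; W sinα = 13.9
Σc'Δl = 219.1 kN/m; ΣN' = 502.1 kN/m; ΣW sinα = 139.5 kN/m
Resisting = 219.1 + 502.1·tan32.3° = 219.1 + 317.4 = 536.5 kN/m
FS = 536.5 / 139.5 = 3.845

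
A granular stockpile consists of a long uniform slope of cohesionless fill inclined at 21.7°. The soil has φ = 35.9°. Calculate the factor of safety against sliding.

FS = 1.82

For a dry cohesionless infinite slope the factor of safety is FS = tanφ / tanβ.
FS = tan35.9° / tan21.7° = 0.7239 / 0.3979 = 1.819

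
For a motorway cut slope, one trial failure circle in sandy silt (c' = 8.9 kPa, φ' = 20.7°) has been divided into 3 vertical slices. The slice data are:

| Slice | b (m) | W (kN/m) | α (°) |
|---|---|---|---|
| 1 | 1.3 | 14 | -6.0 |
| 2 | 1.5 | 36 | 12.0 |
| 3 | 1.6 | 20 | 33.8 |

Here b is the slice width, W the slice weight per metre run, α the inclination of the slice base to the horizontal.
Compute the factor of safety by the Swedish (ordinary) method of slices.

Ordinary method of slices: FS = Σ[c'·Δl_i + (W_i cosα_i)·tanφ'] / Σ W_i sinα_i, with Δl_i = b_i / cosα_i.
Slice 1: Δl = 1.3/cos(-6.0°) = 1.307 m; N'_1 = 14·cos(-6.0°) = 13.9; c'Δl = 11.63; W sinα = -1.5
Slice 2: Δl = 1.5/cos12.0° = 1.534 m; N'_2 = 36·cos12.0° = 35.2; c'Δl = 13.65; W sinα = 7.5
Slice 3: Δl = 1.6/cos33.8° = 1.925 m; N'_3 = 20·cos33.8° = 16.6; c'Δl = 17.14; W sinα = 11.1
Σc'Δl = 42.4 kN/m; ΣN' = 65.8 kN/m; ΣW sinα = 17.1 kN/m
Resisting = 42.4 + 65.8·tan20.7° = 42.4 + 24.8 = 67.3 kN/m
FS = 67.3 / 17.1 = 3.923

FS = 3.92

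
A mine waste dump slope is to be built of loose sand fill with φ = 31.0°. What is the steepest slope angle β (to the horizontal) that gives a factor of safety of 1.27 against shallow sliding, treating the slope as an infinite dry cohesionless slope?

For an infinite dry cohesionless slope FS = tanφ/tanβ, so tanβ = tanφ / FS.
tanβ = tan31.0° / 1.27 = 0.6009 / 1.27 = 0.4731
β = arctan(0.4731) = 25.32°

β = 25.3°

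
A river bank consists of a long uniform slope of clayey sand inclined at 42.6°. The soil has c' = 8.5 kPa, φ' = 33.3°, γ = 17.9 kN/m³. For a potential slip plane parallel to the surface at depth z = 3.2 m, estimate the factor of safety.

FS = 1.01

For an infinite slope with a slip plane parallel to the surface (no pore pressure): FS = [c' + γz cos²β tanφ'] / [γz sinβ cosβ].
γz = 17.9·3.2 = 57.28 kN/m²
Numerator = 8.5 + 57.28·cos²42.6°·tan33.3° = 8.5 + 57.28·0.5418·0.6569 = 28.887 kPa
Denominator = 57.28·sin42.6°·cos42.6° = 57.28·0.6769·0.7361 = 28.540 kPa
FS = 28.887 / 28.540 = 1.012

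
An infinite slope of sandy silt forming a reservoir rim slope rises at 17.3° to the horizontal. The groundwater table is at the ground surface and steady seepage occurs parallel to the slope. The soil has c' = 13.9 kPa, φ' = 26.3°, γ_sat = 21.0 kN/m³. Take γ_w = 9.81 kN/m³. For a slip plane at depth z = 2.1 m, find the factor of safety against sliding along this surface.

FS = 1.96

With seepage parallel to the slope and the water table at the surface, the effective normal stress on the slip plane uses the buoyant unit weight γ' = γ_sat − γ_w while the driving shear stress uses γ_sat:
FS = [c' + γ' z cos²β tanφ'] / [γ_sat z sinβ cosβ]
γ' = 21.0 − 9.81 = 11.19 kN/m³
Numerator = 13.9 + 11.19·2.1·cos²17.3°·tan26.3° = 13.9 + 11.19·2.1·0.9116·0.4942 = 24.487 kPa
Denominator = 21.0·2.1·sin17.3°·cos17.3° = 21.0·2.1·0.2974·0.9548 = 12.521 kPa
FS = 24.487 / 12.521 = 1.956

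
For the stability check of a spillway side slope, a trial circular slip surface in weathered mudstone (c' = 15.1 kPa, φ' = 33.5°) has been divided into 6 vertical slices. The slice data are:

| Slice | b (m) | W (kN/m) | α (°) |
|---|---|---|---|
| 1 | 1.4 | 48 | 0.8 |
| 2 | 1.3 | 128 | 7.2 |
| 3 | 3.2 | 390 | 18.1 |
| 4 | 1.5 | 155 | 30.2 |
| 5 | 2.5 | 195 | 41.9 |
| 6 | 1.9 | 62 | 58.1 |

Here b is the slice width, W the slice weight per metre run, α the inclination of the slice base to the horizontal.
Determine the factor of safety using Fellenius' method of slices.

FS = 1.98

Ordinary method of slices: FS = Σ[c'·Δl_i + (W_i cosα_i)·tanφ'] / Σ W_i sinα_i, with Δl_i = b_i / cosα_i.
Slice 1: Δl = 1.4/cos0.8° = 1.400 m; N'_1 = 48·cos0.8° = 48.0; c'Δl = 21.14; W sinα = 0.7
Slice 2: Δl = 1.3/cos7.2° = 1.310 m; N'_2 = 128·cos7.2° = 127.0; c'Δl = 19.79; W sinα = 16.0
Slice 3: Δl = 3.2/cos18.1° = 3.367 m; N'_3 = 390·cos18.1° = 370.7; c'Δl = 50.84; W sinα = 121.2
Slice 4: Δl = 1.5/cos30.2° = 1.736 m; N'_4 = 155·cos30.2° = 134.0; c'Δl = 26.21; W sinα = 78.0
Slice 5: Δl = 2.5/cos41.9° = 3.359 m; N'_5 = 195·cos41.9° = 145.1; c'Δl = 50.72; W sinα = 130.2
Slice 6: Δl = 1.9/cos58.1° = 3.595 m; N'_6 = 62·cos58.1° = 32.8; c'Δl = 54.29; W sinα = 52.6
Σc'Δl = 223.0 kN/m; ΣN' = 857.6 kN/m; ΣW sinα = 398.7 kN/m
Resisting = 223.0 + 857.6·tan33.5° = 223.0 + 567.6 = 790.6 kN/m
FS = 790.6 / 398.7 = 1.983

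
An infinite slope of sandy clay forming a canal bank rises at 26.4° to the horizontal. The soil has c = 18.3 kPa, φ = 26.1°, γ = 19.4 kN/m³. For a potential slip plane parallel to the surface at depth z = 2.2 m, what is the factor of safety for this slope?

For an infinite slope with a slip plane parallel to the surface (no pore pressure): FS = [c + γz cos²β tanφ] / [γz sinβ cosβ].
γz = 19.4·2.2 = 42.68 kN/m²
Numerator = 18.3 + 42.68·cos²26.4°·tan26.1° = 18.3 + 42.68·0.8023·0.4899 = 35.075 kPa
Denominator = 42.68·sin26.4°·cos26.4° = 42.68·0.4446·0.8957 = 16.998 kPa
FS = 35.075 / 16.998 = 2.063

FS = 2.06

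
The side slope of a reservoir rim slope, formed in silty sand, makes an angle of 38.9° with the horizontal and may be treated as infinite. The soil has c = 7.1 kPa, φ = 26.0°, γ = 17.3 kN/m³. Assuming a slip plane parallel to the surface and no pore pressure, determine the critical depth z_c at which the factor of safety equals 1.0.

Setting FS = 1.00 in FS = [c + γz cos²β tanφ] / [γz sinβ cosβ] and solving for z:
z = c / [γ cosβ (FS·sinβ − cosβ·tanφ)]
  = 7.1 / [17.3·cos38.9°·(1.00·sin38.9° − cos38.9°·tan26.0°)]
  = 7.1 / [17.3·0.7782·(1.00·0.6280 − 0.7782·0.4877)]
  = 7.1 / 3.3442 = 2.123 m

z_c = 2.12 m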